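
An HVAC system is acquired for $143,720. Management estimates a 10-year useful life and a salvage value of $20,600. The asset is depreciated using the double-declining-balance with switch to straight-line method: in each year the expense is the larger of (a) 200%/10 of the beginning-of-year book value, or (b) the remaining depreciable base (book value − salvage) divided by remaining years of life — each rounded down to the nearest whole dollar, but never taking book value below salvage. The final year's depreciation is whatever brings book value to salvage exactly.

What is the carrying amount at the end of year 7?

Depreciable base = $143,720 − $20,600 = $123,120.
Year 1: DB = ⌊$143,720 × 200%/10⌋ = $28,744; SL = ⌊$123,120/10⌋ = $12,312 → take DB $28,744. Book value $114,976.
Year 2: DB = ⌊$114,976 × 200%/10⌋ = $22,995; SL = ⌊$94,376/9⌋ = $10,486 → take DB $22,995. Book value $91,981.
Year 3: DB = ⌊$91,981 × 200%/10⌋ = $18,396; SL = ⌊$71,381/8⌋ = $8,922 → take DB $18,396. Book value $73,585.
Year 4: DB = ⌊$73,585 × 200%/10⌋ = $14,717; SL = ⌊$52,985/7⌋ = $7,569 → take DB $14,717. Book value $58,868.
Year 5: DB = ⌊$58,868 × 200%/10⌋ = $11,773; SL = ⌊$38,268/6⌋ = $6,378 → take DB $11,773. Book value $47,095.
Year 6: DB = ⌊$47,095 × 200%/10⌋ = $9,419; SL = ⌊$26,495/5⌋ = $5,299 → take DB $9,419. Book value $37,676.
Year 7: DB = ⌊$37,676 × 200%/10⌋ = $7,535; SL = ⌊$17,076/4⌋ = $4,269 → take DB $7,535. Book value $30,141.

$30,141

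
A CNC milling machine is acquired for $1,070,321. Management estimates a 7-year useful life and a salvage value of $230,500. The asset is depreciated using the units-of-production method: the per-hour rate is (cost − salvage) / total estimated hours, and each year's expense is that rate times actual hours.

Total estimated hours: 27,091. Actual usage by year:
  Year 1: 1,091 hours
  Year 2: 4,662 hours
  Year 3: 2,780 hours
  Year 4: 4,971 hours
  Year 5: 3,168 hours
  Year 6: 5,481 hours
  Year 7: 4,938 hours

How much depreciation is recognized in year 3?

$86,180

Depreciable base = $1,070,321 − $230,500 = $839,821.
Rate = $839,821 / 27,091 hours = $31 per hour.
Year 1: 1,091 × $31 = $33,821. Book value $1,036,500.
Year 2: 4,662 × $31 = $144,522. Book value $891,978.
Year 3: 2,780 × $31 = $86,180. Book value $805,798.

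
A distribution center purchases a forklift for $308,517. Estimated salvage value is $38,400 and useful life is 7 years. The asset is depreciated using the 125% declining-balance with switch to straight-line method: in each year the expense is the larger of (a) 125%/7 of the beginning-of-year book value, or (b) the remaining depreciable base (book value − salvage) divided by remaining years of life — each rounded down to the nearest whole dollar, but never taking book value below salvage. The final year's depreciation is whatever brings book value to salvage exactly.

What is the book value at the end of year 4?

Depreciable base = $308,517 − $38,400 = $270,117.
Year 1: DB = ⌊$308,517 × 125%/7⌋ = $55,092; SL = ⌊$270,117/7⌋ = $38,588 → take DB $55,092. Book value $253,425.
Year 2: DB = ⌊$253,425 × 125%/7⌋ = $45,254; SL = ⌊$215,025/6⌋ = $35,837 → take DB $45,254. Book value $208,171.
Year 3: DB = ⌊$208,171 × 125%/7⌋ = $37,173; SL = ⌊$169,771/5⌋ = $33,954 → take DB $37,173. Book value $170,998.
Year 4: DB = ⌊$170,998 × 125%/7⌋ = $30,535; SL = ⌊$132,598/4⌋ = $33,149 → take SL $33,149. Book value $137,849.

$137,849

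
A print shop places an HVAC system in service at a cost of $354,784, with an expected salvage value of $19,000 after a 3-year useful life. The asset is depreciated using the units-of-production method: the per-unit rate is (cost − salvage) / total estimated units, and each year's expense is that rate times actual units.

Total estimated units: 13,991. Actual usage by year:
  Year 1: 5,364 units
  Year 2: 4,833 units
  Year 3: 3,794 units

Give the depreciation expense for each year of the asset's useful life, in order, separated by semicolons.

$128,736; $115,992; $91,056

Depreciable base = $354,784 − $19,000 = $335,784.
Rate = $335,784 / 13,991 units = $24 per unit.
Year 1: 5,364 × $24 = $128,736. Book value $226,048.
Year 2: 4,833 × $24 = $115,992. Book value $110,056.
Year 3: 3,794 × $24 = $91,056. Book value $19,000.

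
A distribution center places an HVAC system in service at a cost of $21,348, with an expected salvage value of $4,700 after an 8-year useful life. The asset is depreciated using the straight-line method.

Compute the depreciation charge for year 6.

$2,081

Depreciable base = $21,348 − $4,700 = $16,648.
Annual expense = $16,648 / 8 = $2,081.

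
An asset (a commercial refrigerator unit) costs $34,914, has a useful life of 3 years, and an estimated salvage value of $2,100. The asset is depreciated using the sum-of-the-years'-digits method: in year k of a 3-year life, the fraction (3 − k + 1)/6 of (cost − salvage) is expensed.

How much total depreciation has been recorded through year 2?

$27,345

Depreciable base = $34,914 − $2,100 = $32,814.
Sum of the years' digits = 3+2+1 = 6.
Year 1: $32,814 × 3/6 = $16,407. Book value $18,507.
Year 2: $32,814 × 2/6 = $10,938. Book value $7,569.
Accumulated through year 2 = $34,914 − $7,569 = $27,345.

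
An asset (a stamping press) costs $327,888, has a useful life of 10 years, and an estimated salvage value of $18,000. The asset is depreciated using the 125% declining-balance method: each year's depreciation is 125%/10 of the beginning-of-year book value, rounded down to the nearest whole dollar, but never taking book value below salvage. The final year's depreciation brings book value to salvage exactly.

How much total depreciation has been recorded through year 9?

$229,304

Depreciable base = $327,888 − $18,000 = $309,888.
Year 1: ⌊$327,888 × 125%/10⌋ = $40,986. Book value $286,902.
Year 2: ⌊$286,902 × 125%/10⌋ = $35,862. Book value $251,040.
Year 3: ⌊$251,040 × 125%/10⌋ = $31,380. Book value $219,660.
Year 4: ⌊$219,660 × 125%/10⌋ = $27,457. Book value $192,203.
Year 5: ⌊$192,203 × 125%/10⌋ = $24,025. Book value $168,178.
Year 6: ⌊$168,178 × 125%/10⌋ = $21,022. Book value $147,156.
Year 7: ⌊$147,156 × 125%/10⌋ = $18,394. Book value $128,762.
Year 8: ⌊$128,762 × 125%/10⌋ = $16,095. Book value $112,667.
Year 9: ⌊$112,667 × 125%/10⌋ = $14,083. Book value $98,584.
Accumulated through year 9 = $327,888 − $98,584 = $229,304.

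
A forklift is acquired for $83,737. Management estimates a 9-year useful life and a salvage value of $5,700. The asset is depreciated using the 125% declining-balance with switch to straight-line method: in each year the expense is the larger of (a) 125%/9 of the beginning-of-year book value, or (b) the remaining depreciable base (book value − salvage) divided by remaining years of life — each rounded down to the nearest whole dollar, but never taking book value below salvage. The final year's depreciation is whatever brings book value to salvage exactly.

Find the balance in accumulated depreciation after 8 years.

Depreciable base = $83,737 − $5,700 = $78,037.
Year 1: DB = ⌊$83,737 × 125%/9⌋ = $11,630; SL = ⌊$78,037/9⌋ = $8,670 → take DB $11,630. Book value $72,107.
Year 2: DB = ⌊$72,107 × 125%/9⌋ = $10,014; SL = ⌊$66,407/8⌋ = $8,300 → take DB $10,014. Book value $62,093.
Year 3: DB = ⌊$62,093 × 125%/9⌋ = $8,624; SL = ⌊$56,393/7⌋ = $8,056 → take DB $8,624. Book value $53,469.
Year 4: DB = ⌊$53,469 × 125%/9⌋ = $7,426; SL = ⌊$47,769/6⌋ = $7,961 → take SL $7,961. Book value $45,508.
Year 5: DB = ⌊$45,508 × 125%/9⌋ = $6,320; SL = ⌊$39,808/5⌋ = $7,961 → take SL $7,961. Book value $37,547.
Year 6: DB = ⌊$37,547 × 125%/9⌋ = $5,214; SL = ⌊$31,847/4⌋ = $7,961 → take SL $7,961. Book value $29,586.
Year 7: DB = ⌊$29,586 × 125%/9⌋ = $4,109; SL = ⌊$23,886/3⌋ = $7,962 → take SL $7,962. Book value $21,624.
Year 8: DB = ⌊$21,624 × 125%/9⌋ = $3,003; SL = ⌊$15,924/2⌋ = $7,962 → take SL $7,962. Book value $13,662.
Accumulated through year 8 = $83,737 − $13,662 = $70,075.

$70,075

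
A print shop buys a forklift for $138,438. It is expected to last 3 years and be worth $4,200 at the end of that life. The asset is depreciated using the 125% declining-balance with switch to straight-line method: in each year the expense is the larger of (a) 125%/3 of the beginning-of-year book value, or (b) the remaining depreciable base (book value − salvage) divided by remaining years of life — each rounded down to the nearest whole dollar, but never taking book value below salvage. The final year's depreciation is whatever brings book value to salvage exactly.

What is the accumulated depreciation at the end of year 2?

Depreciable base = $138,438 − $4,200 = $134,238.
Year 1: DB = ⌊$138,438 × 125%/3⌋ = $57,682; SL = ⌊$134,238/3⌋ = $44,746 → take DB $57,682. Book value $80,756.
Year 2: DB = ⌊$80,756 × 125%/3⌋ = $33,648; SL = ⌊$76,556/2⌋ = $38,278 → take SL $38,278. Book value $42,478.
Accumulated through year 2 = $138,438 − $42,478 = $95,960.

$95,960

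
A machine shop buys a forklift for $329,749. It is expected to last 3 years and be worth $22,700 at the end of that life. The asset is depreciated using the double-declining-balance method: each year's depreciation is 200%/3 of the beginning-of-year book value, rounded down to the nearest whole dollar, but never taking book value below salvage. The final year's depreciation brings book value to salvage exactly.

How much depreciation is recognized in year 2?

$73,278

Depreciable base = $329,749 − $22,700 = $307,049.
Year 1: ⌊$329,749 × 200%/3⌋ = $219,832. Book value $109,917.
Year 2: ⌊$109,917 × 200%/3⌋ = $73,278. Book value $36,639.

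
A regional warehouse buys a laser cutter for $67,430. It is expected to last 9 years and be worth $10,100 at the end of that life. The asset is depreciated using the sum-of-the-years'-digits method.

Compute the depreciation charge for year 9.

$1,274

Depreciable base = $67,430 − $10,100 = $57,330.
Sum of the years' digits = 9+8+7+6+5+4+3+2+1 = 45.
Year 1: $57,330 × 9/45 = $11,466. Book value $55,964.
Year 2: $57,330 × 8/45 = $10,192. Book value $45,772.
Year 3: $57,330 × 7/45 = $8,918. Book value $36,854.
Year 4: $57,330 × 6/45 = $7,644. Book value $29,210.
Year 5: $57,330 × 5/45 = $6,370. Book value $22,840.
Year 6: $57,330 × 4/45 = $5,096. Book value $17,744.
Year 7: $57,330 × 3/45 = $3,822. Book value $13,922.
Year 8: $57,330 × 2/45 = $2,548. Book value $11,374.
Year 9: $57,330 × 1/45 = $1,274. Book value $10,100.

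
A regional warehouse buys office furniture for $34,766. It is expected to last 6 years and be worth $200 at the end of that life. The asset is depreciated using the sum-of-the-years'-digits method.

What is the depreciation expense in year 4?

$4,938

Depreciable base = $34,766 − $200 = $34,566.
Sum of the years' digits = 6+5+4+3+2+1 = 21.
Year 1: $34,566 × 6/21 = $9,876. Book value $24,890.
Year 2: $34,566 × 5/21 = $8,230. Book value $16,660.
Year 3: $34,566 × 4/21 = $6,584. Book value $10,076.
Year 4: $34,566 × 3/21 = $4,938. Book value $5,138.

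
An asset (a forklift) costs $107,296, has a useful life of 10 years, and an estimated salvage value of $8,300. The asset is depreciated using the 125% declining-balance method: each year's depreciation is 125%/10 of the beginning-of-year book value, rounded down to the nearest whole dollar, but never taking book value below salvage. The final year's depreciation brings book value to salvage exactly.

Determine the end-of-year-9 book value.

$32,261

Depreciable base = $107,296 − $8,300 = $98,996.
Year 1: ⌊$107,296 × 125%/10⌋ = $13,412. Book value $93,884.
Year 2: ⌊$93,884 × 125%/10⌋ = $11,735. Book value $82,149.
Year 3: ⌊$82,149 × 125%/10⌋ = $10,268. Book value $71,881.
Year 4: ⌊$71,881 × 125%/10⌋ = $8,985. Book value $62,896.
Year 5: ⌊$62,896 × 125%/10⌋ = $7,862. Book value $55,034.
Year 6: ⌊$55,034 × 125%/10⌋ = $6,879. Book value $48,155.
Year 7: ⌊$48,155 × 125%/10⌋ = $6,019. Book value $42,136.
Year 8: ⌊$42,136 × 125%/10⌋ = $5,267. Book value $36,869.
Year 9: ⌊$36,869 × 125%/10⌋ = $4,608. Book value $32,261.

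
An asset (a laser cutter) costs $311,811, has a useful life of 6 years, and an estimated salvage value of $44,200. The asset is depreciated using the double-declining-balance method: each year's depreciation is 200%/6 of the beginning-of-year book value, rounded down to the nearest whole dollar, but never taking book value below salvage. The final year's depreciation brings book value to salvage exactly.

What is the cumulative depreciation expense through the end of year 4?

$250,218

Depreciable base = $311,811 − $44,200 = $267,611.
Year 1: ⌊$311,811 × 200%/6⌋ = $103,937. Book value $207,874.
Year 2: ⌊$207,874 × 200%/6⌋ = $69,291. Book value $138,583.
Year 3: ⌊$138,583 × 200%/6⌋ = $46,194. Book value $92,389.
Year 4: ⌊$92,389 × 200%/6⌋ = $30,796. Book value $61,593.
Accumulated through year 4 = $311,811 − $61,593 = $250,218.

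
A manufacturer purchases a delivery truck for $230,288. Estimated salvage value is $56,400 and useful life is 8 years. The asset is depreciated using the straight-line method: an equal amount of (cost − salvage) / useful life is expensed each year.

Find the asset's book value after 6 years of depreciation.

Depreciable base = $230,288 − $56,400 = $173,888.
Annual expense = $173,888 / 8 = $21,736.
End of year 1: book value $208,552.
End of year 2: book value $186,816.
End of year 3: book value $165,080.
End of year 4: book value $143,344.
End of year 5: book value $121,608.
End of year 6: book value $99,872.

$99,872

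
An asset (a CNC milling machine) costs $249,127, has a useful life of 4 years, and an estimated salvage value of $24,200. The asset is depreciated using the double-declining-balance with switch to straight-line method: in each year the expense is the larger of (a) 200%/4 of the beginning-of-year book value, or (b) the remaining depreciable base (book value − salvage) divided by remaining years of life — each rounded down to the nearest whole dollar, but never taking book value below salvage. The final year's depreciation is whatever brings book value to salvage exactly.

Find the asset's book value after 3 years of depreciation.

Depreciable base = $249,127 − $24,200 = $224,927.
Year 1: DB = ⌊$249,127 × 200%/4⌋ = $124,563; SL = ⌊$224,927/4⌋ = $56,231 → take DB $124,563. Book value $124,564.
Year 2: DB = ⌊$124,564 × 200%/4⌋ = $62,282; SL = ⌊$100,364/3⌋ = $33,454 → take DB $62,282. Book value $62,282.
Year 3: DB = ⌊$62,282 × 200%/4⌋ = $31,141; SL = ⌊$38,082/2⌋ = $19,041 → take DB $31,141. Book value $31,141.

$31,141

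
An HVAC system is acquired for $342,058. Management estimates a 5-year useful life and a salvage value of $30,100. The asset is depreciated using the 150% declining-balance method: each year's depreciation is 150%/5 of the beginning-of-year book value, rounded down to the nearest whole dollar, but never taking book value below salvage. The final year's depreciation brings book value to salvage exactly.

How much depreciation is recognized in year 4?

$35,198

Depreciable base = $342,058 − $30,100 = $311,958.
Year 1: ⌊$342,058 × 150%/5⌋ = $102,617. Book value $239,441.
Year 2: ⌊$239,441 × 150%/5⌋ = $71,832. Book value $167,609.
Year 3: ⌊$167,609 × 150%/5⌋ = $50,282. Book value $117,327.
Year 4: ⌊$117,327 × 150%/5⌋ = $35,198. Book value $82,129.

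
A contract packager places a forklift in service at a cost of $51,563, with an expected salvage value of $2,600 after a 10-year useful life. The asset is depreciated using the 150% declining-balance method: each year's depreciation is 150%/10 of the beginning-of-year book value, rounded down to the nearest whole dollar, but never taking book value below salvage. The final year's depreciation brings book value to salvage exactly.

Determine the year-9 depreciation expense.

Depreciable base = $51,563 − $2,600 = $48,963.
Year 1: ⌊$51,563 × 150%/10⌋ = $7,734. Book value $43,829.
Year 2: ⌊$43,829 × 150%/10⌋ = $6,574. Book value $37,255.
Year 3: ⌊$37,255 × 150%/10⌋ = $5,588. Book value $31,667.
Year 4: ⌊$31,667 × 150%/10⌋ = $4,750. Book value $26,917.
Year 5: ⌊$26,917 × 150%/10⌋ = $4,037. Book value $22,880.
Year 6: ⌊$22,880 × 150%/10⌋ = $3,432. Book value $19,448.
Year 7: ⌊$19,448 × 150%/10⌋ = $2,917. Book value $16,531.
Year 8: ⌊$16,531 × 150%/10⌋ = $2,479. Book value $14,052.
Year 9: ⌊$14,052 × 150%/10⌋ = $2,107. Book value $11,945.

$2,107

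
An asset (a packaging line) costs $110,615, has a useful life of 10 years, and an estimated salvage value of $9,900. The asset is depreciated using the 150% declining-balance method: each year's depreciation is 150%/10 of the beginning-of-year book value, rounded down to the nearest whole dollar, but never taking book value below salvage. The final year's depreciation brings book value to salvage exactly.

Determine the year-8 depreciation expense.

Depreciable base = $110,615 − $9,900 = $100,715.
Year 1: ⌊$110,615 × 150%/10⌋ = $16,592. Book value $94,023.
Year 2: ⌊$94,023 × 150%/10⌋ = $14,103. Book value $79,920.
Year 3: ⌊$79,920 × 150%/10⌋ = $11,988. Book value $67,932.
Year 4: ⌊$67,932 × 150%/10⌋ = $10,189. Book value $57,743.
Year 5: ⌊$57,743 × 150%/10⌋ = $8,661. Book value $49,082.
Year 6: ⌊$49,082 × 150%/10⌋ = $7,362. Book value $41,720.
Year 7: ⌊$41,720 × 150%/10⌋ = $6,258. Book value $35,462.
Year 8: ⌊$35,462 × 150%/10⌋ = $5,319. Book value $30,143.

$5,319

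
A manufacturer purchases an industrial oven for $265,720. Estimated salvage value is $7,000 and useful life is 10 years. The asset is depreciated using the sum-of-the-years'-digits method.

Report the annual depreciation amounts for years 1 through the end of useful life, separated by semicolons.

$47,040; $42,336; $37,632; $32,928; $28,224; $23,520; $18,816; $14,112; $9,408; $4,704

Depreciable base = $265,720 − $7,000 = $258,720.
Sum of the years' digits = 10+9+8+7+6+5+4+3+2+1 = 55.
Year 1: $258,720 × 10/55 = $47,040. Book value $218,680.
Year 2: $258,720 × 9/55 = $42,336. Book value $176,344.
Year 3: $258,720 × 8/55 = $37,632. Book value $138,712.
Year 4: $258,720 × 7/55 = $32,928. Book value $105,784.
Year 5: $258,720 × 6/55 = $28,224. Book value $77,560.
Year 6: $258,720 × 5/55 = $23,520. Book value $54,040.
Year 7: $258,720 × 4/55 = $18,816. Book value $35,224.
Year 8: $258,720 × 3/55 = $14,112. Book value $21,112.
Year 9: $258,720 × 2/55 = $9,408. Book value $11,704.
Year 10: $258,720 × 1/55 = $4,704. Book value $7,000.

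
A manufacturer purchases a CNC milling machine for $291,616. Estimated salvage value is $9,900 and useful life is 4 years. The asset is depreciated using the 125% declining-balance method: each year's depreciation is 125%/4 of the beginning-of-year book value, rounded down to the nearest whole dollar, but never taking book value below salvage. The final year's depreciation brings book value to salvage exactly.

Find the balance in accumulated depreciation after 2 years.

Depreciable base = $291,616 − $9,900 = $281,716.
Year 1: ⌊$291,616 × 125%/4⌋ = $91,130. Book value $200,486.
Year 2: ⌊$200,486 × 125%/4⌋ = $62,651. Book value $137,835.
Accumulated through year 2 = $291,616 − $137,835 = $153,781.

$153,781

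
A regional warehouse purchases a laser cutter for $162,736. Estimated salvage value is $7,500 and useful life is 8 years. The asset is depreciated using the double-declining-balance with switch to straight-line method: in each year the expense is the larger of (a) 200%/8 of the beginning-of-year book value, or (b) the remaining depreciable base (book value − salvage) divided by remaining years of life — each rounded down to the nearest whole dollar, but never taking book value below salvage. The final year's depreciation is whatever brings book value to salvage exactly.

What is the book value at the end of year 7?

Depreciable base = $162,736 − $7,500 = $155,236.
Year 1: DB = ⌊$162,736 × 200%/8⌋ = $40,684; SL = ⌊$155,236/8⌋ = $19,404 → take DB $40,684. Book value $122,052.
Year 2: DB = ⌊$122,052 × 200%/8⌋ = $30,513; SL = ⌊$114,552/7⌋ = $16,364 → take DB $30,513. Book value $91,539.
Year 3: DB = ⌊$91,539 × 200%/8⌋ = $22,884; SL = ⌊$84,039/6⌋ = $14,006 → take DB $22,884. Book value $68,655.
Year 4: DB = ⌊$68,655 × 200%/8⌋ = $17,163; SL = ⌊$61,155/5⌋ = $12,231 → take DB $17,163. Book value $51,492.
Year 5: DB = ⌊$51,492 × 200%/8⌋ = $12,873; SL = ⌊$43,992/4⌋ = $10,998 → take DB $12,873. Book value $38,619.
Year 6: DB = ⌊$38,619 × 200%/8⌋ = $9,654; SL = ⌊$31,119/3⌋ = $10,373 → take SL $10,373. Book value $28,246.
Year 7: DB = ⌊$28,246 × 200%/8⌋ = $7,061; SL = ⌊$20,746/2⌋ = $10,373 → take SL $10,373. Book value $17,873.

$17,873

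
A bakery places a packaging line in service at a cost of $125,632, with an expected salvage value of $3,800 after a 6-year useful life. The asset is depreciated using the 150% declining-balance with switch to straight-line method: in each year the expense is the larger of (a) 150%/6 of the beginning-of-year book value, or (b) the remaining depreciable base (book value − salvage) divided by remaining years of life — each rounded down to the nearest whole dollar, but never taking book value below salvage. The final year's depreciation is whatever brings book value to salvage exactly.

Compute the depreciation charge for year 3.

$17,667

Depreciable base = $125,632 − $3,800 = $121,832.
Year 1: DB = ⌊$125,632 × 150%/6⌋ = $31,408; SL = ⌊$121,832/6⌋ = $20,305 → take DB $31,408. Book value $94,224.
Year 2: DB = ⌊$94,224 × 150%/6⌋ = $23,556; SL = ⌊$90,424/5⌋ = $18,084 → take DB $23,556. Book value $70,668.
Year 3: DB = ⌊$70,668 × 150%/6⌋ = $17,667; SL = ⌊$66,868/4⌋ = $16,717 → take DB $17,667. Book value $53,001.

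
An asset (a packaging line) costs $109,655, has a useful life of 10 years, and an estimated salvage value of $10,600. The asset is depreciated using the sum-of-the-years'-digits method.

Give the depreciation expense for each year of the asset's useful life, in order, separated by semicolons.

$18,010; $16,209; $14,408; $12,607; $10,806; $9,005; $7,204; $5,403; $3,602; $1,801

Depreciable base = $109,655 − $10,600 = $99,055.
Sum of the years' digits = 10+9+8+7+6+5+4+3+2+1 = 55.
Year 1: $99,055 × 10/55 = $18,010. Book value $91,645.
Year 2: $99,055 × 9/55 = $16,209. Book value $75,436.
Year 3: $99,055 × 8/55 = $14,408. Book value $61,028.
Year 4: $99,055 × 7/55 = $12,607. Book value $48,421.
Year 5: $99,055 × 6/55 = $10,806. Book value $37,615.
Year 6: $99,055 × 5/55 = $9,005. Book value $28,610.
Year 7: $99,055 × 4/55 = $7,204. Book value $21,406.
Year 8: $99,055 × 3/55 = $5,403. Book value $16,003.
Year 9: $99,055 × 2/55 = $3,602. Book value $12,401.
Year 10: $99,055 × 1/55 = $1,801. Book value $10,600.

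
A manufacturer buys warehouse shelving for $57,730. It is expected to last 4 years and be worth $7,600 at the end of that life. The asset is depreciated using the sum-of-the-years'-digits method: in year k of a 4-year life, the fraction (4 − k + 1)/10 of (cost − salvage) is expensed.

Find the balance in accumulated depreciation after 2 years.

Depreciable base = $57,730 − $7,600 = $50,130.
Sum of the years' digits = 4+3+2+1 = 10.
Year 1: $50,130 × 4/10 = $20,052. Book value $37,678.
Year 2: $50,130 × 3/10 = $15,039. Book value $22,639.
Accumulated through year 2 = $57,730 − $22,639 = $35,091.

$35,091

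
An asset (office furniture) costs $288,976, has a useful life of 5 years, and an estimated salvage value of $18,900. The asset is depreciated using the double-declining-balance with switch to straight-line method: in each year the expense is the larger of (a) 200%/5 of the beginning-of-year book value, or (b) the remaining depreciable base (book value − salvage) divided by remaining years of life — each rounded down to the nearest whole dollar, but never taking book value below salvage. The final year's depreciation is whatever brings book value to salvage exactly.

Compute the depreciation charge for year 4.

$24,968

Depreciable base = $288,976 − $18,900 = $270,076.
Year 1: DB = ⌊$288,976 × 200%/5⌋ = $115,590; SL = ⌊$270,076/5⌋ = $54,015 → take DB $115,590. Book value $173,386.
Year 2: DB = ⌊$173,386 × 200%/5⌋ = $69,354; SL = ⌊$154,486/4⌋ = $38,621 → take DB $69,354. Book value $104,032.
Year 3: DB = ⌊$104,032 × 200%/5⌋ = $41,612; SL = ⌊$85,132/3⌋ = $28,377 → take DB $41,612. Book value $62,420.
Year 4: DB = ⌊$62,420 × 200%/5⌋ = $24,968; SL = ⌊$43,520/2⌋ = $21,760 → take DB $24,968. Book value $37,452.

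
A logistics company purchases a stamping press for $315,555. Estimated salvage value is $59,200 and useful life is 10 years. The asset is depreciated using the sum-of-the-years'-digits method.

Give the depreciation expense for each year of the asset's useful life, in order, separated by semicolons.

Depreciable base = $315,555 − $59,200 = $256,355.
Sum of the years' digits = 10+9+8+7+6+5+4+3+2+1 = 55.
Year 1: $256,355 × 10/55 = $46,610. Book value $268,945.
Year 2: $256,355 × 9/55 = $41,949. Book value $226,996.
Year 3: $256,355 × 8/55 = $37,288. Book value $189,708.
Year 4: $256,355 × 7/55 = $32,627. Book value $157,081.
Year 5: $256,355 × 6/55 = $27,966. Book value $129,115.
Year 6: $256,355 × 5/55 = $23,305. Book value $105,810.
Year 7: $256,355 × 4/55 = $18,644. Book value $87,166.
Year 8: $256,355 × 3/55 = $13,983. Book value $73,183.
Year 9: $256,355 × 2/55 = $9,322. Book value $63,861.
Year 10: $256,355 × 1/55 = $4,661. Book value $59,200.

$46,610; $41,949; $37,288; $32,627; $27,966; $23,305; $18,644; $13,983; $9,322; $4,661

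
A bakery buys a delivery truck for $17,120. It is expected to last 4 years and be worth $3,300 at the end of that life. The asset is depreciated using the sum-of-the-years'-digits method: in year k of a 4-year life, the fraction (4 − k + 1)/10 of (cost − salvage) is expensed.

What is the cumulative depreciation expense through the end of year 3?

Depreciable base = $17,120 − $3,300 = $13,820.
Sum of the years' digits = 4+3+2+1 = 10.
Year 1: $13,820 × 4/10 = $5,528. Book value $11,592.
Year 2: $13,820 × 3/10 = $4,146. Book value $7,446.
Year 3: $13,820 × 2/10 = $2,764. Book value $4,682.
Accumulated through year 3 = $17,120 − $4,682 = $12,438.

$12,438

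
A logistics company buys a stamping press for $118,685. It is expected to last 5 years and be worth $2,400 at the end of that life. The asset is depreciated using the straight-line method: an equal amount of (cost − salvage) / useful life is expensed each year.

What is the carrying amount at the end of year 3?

$48,914

Depreciable base = $118,685 − $2,400 = $116,285.
Annual expense = $116,285 / 5 = $23,257.
End of year 1: book value $95,428.
End of year 2: book value $72,171.
End of year 3: book value $48,914.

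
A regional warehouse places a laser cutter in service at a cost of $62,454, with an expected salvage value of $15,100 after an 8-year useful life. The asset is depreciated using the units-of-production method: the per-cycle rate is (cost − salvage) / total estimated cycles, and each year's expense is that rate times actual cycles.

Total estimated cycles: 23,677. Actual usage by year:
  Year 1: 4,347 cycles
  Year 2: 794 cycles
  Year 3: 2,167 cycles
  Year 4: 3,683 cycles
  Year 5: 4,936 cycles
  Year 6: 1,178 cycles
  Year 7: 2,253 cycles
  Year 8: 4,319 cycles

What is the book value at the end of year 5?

Depreciable base = $62,454 − $15,100 = $47,354.
Rate = $47,354 / 23,677 cycles = $2 per cycle.
Year 1: 4,347 × $2 = $8,694. Book value $53,760.
Year 2: 794 × $2 = $1,588. Book value $52,172.
Year 3: 2,167 × $2 = $4,334. Book value $47,838.
Year 4: 3,683 × $2 = $7,366. Book value $40,472.
Year 5: 4,936 × $2 = $9,872. Book value $30,600.

$30,600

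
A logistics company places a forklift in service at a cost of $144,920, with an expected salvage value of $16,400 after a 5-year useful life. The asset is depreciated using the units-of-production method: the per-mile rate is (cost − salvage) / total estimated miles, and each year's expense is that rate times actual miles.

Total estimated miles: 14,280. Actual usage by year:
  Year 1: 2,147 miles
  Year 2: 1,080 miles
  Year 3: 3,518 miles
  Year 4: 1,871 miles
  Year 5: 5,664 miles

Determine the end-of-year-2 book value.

$115,877

Depreciable base = $144,920 − $16,400 = $128,520.
Rate = $128,520 / 14,280 miles = $9 per mile.
Year 1: 2,147 × $9 = $19,323. Book value $125,597.
Year 2: 1,080 × $9 = $9,720. Book value $115,877.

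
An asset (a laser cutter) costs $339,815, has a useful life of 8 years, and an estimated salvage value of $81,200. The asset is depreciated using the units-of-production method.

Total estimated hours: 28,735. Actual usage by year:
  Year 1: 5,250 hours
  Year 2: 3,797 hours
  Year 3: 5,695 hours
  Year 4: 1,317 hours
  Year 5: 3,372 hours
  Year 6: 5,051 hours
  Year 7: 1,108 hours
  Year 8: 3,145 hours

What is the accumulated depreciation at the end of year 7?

$230,310

Depreciable base = $339,815 − $81,200 = $258,615.
Rate = $258,615 / 28,735 hours = $9 per hour.
Year 1: 5,250 × $9 = $47,250. Book value $292,565.
Year 2: 3,797 × $9 = $34,173. Book value $258,392.
Year 3: 5,695 × $9 = $51,255. Book value $207,137.
Year 4: 1,317 × $9 = $11,853. Book value $195,284.
Year 5: 3,372 × $9 = $30,348. Book value $164,936.
Year 6: 5,051 × $9 = $45,459. Book value $119,477.
Year 7: 1,108 × $9 = $9,972. Book value $109,505.
Accumulated through year 7 = $339,815 − $109,505 = $230,310.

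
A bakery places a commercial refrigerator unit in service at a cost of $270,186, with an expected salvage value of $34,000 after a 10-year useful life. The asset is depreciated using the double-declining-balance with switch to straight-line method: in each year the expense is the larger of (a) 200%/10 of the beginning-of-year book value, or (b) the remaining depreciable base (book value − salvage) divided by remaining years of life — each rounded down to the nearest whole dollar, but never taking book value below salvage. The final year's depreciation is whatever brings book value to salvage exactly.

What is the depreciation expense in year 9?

Depreciable base = $270,186 − $34,000 = $236,186.
Year 1: DB = ⌊$270,186 × 200%/10⌋ = $54,037; SL = ⌊$236,186/10⌋ = $23,618 → take DB $54,037. Book value $216,149.
Year 2: DB = ⌊$216,149 × 200%/10⌋ = $43,229; SL = ⌊$182,149/9⌋ = $20,238 → take DB $43,229. Book value $172,920.
Year 3: DB = ⌊$172,920 × 200%/10⌋ = $34,584; SL = ⌊$138,920/8⌋ = $17,365 → take DB $34,584. Book value $138,336.
Year 4: DB = ⌊$138,336 × 200%/10⌋ = $27,667; SL = ⌊$104,336/7⌋ = $14,905 → take DB $27,667. Book value $110,669.
Year 5: DB = ⌊$110,669 × 200%/10⌋ = $22,133; SL = ⌊$76,669/6⌋ = $12,778 → take DB $22,133. Book value $88,536.
Year 6: DB = ⌊$88,536 × 200%/10⌋ = $17,707; SL = ⌊$54,536/5⌋ = $10,907 → take DB $17,707. Book value $70,829.
Year 7: DB = ⌊$70,829 × 200%/10⌋ = $14,165; SL = ⌊$36,829/4⌋ = $9,207 → take DB $14,165. Book value $56,664.
Year 8: DB = ⌊$56,664 × 200%/10⌋ = $11,332; SL = ⌊$22,664/3⌋ = $7,554 → take DB $11,332. Book value $45,332.
Year 9: DB = ⌊$45,332 × 200%/10⌋ = $9,066; SL = ⌊$11,332/2⌋ = $5,666 → take DB $9,066. Book value $36,266.

$9,066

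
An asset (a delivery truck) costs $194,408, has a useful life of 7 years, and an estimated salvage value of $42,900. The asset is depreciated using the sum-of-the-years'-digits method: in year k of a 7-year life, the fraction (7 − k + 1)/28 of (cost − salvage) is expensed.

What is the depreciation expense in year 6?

$10,822

Depreciable base = $194,408 − $42,900 = $151,508.
Sum of the years' digits = 7+6+5+4+3+2+1 = 28.
Year 1: $151,508 × 7/28 = $37,877. Book value $156,531.
Year 2: $151,508 × 6/28 = $32,466. Book value $124,065.
Year 3: $151,508 × 5/28 = $27,055. Book value $97,010.
Year 4: $151,508 × 4/28 = $21,644. Book value $75,366.
Year 5: $151,508 × 3/28 = $16,233. Book value $59,133.
Year 6: $151,508 × 2/28 = $10,822. Book value $48,311.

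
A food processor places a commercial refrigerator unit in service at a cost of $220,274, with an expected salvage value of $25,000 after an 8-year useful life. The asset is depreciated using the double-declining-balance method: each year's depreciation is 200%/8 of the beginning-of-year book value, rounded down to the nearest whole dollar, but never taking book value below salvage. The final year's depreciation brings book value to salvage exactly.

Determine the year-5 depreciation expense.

Depreciable base = $220,274 − $25,000 = $195,274.
Year 1: ⌊$220,274 × 200%/8⌋ = $55,068. Book value $165,206.
Year 2: ⌊$165,206 × 200%/8⌋ = $41,301. Book value $123,905.
Year 3: ⌊$123,905 × 200%/8⌋ = $30,976. Book value $92,929.
Year 4: ⌊$92,929 × 200%/8⌋ = $23,232. Book value $69,697.
Year 5: ⌊$69,697 × 200%/8⌋ = $17,424. Book value $52,273.

$17,424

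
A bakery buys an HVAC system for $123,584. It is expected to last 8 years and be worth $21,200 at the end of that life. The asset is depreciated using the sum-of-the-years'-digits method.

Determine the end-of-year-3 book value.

$63,860

Depreciable base = $123,584 − $21,200 = $102,384.
Sum of the years' digits = 8+7+6+5+4+3+2+1 = 36.
Year 1: $102,384 × 8/36 = $22,752. Book value $100,832.
Year 2: $102,384 × 7/36 = $19,908. Book value $80,924.
Year 3: $102,384 × 6/36 = $17,064. Book value $63,860.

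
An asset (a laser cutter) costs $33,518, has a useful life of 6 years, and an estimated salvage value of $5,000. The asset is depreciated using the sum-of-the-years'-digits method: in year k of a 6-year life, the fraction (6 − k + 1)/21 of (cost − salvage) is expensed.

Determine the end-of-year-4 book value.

Depreciable base = $33,518 − $5,000 = $28,518.
Sum of the years' digits = 6+5+4+3+2+1 = 21.
Year 1: $28,518 × 6/21 = $8,148. Book value $25,370.
Year 2: $28,518 × 5/21 = $6,790. Book value $18,580.
Year 3: $28,518 × 4/21 = $5,432. Book value $13,148.
Year 4: $28,518 × 3/21 = $4,074. Book value $9,074.

$9,074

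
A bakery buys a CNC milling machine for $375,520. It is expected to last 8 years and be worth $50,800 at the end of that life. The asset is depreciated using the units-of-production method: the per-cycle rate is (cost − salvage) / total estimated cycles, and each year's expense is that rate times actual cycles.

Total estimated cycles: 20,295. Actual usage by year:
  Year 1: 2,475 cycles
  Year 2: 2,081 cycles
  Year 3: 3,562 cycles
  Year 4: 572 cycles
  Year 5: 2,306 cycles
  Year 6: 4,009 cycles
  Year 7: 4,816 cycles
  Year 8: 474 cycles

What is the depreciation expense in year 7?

$77,056

Depreciable base = $375,520 − $50,800 = $324,720.
Rate = $324,720 / 20,295 cycles = $16 per cycle.
Year 1: 2,475 × $16 = $39,600. Book value $335,920.
Year 2: 2,081 × $16 = $33,296. Book value $302,624.
Year 3: 3,562 × $16 = $56,992. Book value $245,632.
Year 4: 572 × $16 = $9,152. Book value $236,480.
Year 5: 2,306 × $16 = $36,896. Book value $199,584.
Year 6: 4,009 × $16 = $64,144. Book value $135,440.
Year 7: 4,816 × $16 = $77,056. Book value $58,384.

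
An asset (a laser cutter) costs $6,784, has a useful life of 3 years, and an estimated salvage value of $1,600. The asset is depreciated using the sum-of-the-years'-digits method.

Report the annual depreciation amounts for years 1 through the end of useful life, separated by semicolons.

Depreciable base = $6,784 − $1,600 = $5,184.
Sum of the years' digits = 3+2+1 = 6.
Year 1: $5,184 × 3/6 = $2,592. Book value $4,192.
Year 2: $5,184 × 2/6 = $1,728. Book value $2,464.
Year 3: $5,184 × 1/6 = $864. Book value $1,600.

$2,592; $1,728; $864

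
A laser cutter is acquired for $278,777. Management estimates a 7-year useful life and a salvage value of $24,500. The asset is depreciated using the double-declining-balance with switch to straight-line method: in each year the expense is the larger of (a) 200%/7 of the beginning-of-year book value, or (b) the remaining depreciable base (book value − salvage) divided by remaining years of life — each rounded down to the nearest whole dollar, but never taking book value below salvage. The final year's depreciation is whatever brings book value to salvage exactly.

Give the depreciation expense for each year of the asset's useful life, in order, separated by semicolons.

Depreciable base = $278,777 − $24,500 = $254,277.
Year 1: DB = ⌊$278,777 × 200%/7⌋ = $79,650; SL = ⌊$254,277/7⌋ = $36,325 → take DB $79,650. Book value $199,127.
Year 2: DB = ⌊$199,127 × 200%/7⌋ = $56,893; SL = ⌊$174,627/6⌋ = $29,104 → take DB $56,893. Book value $142,234.
Year 3: DB = ⌊$142,234 × 200%/7⌋ = $40,638; SL = ⌊$117,734/5⌋ = $23,546 → take DB $40,638. Book value $101,596.
Year 4: DB = ⌊$101,596 × 200%/7⌋ = $29,027; SL = ⌊$77,096/4⌋ = $19,274 → take DB $29,027. Book value $72,569.
Year 5: DB = ⌊$72,569 × 200%/7⌋ = $20,734; SL = ⌊$48,069/3⌋ = $16,023 → take DB $20,734. Book value $51,835.
Year 6: DB = ⌊$51,835 × 200%/7⌋ = $14,810; SL = ⌊$27,335/2⌋ = $13,667 → take DB $14,810. Book value $37,025.
Year 7 (final): $37,025 − $24,500 = $12,525. Book value $24,500.

$79,650; $56,893; $40,638; $29,027; $20,734; $14,810; $12,525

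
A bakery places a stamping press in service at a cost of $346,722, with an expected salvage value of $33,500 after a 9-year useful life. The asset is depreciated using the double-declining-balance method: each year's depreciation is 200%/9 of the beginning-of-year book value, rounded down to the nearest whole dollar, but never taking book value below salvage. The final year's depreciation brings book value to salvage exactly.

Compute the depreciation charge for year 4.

Depreciable base = $346,722 − $33,500 = $313,222.
Year 1: ⌊$346,722 × 200%/9⌋ = $77,049. Book value $269,673.
Year 2: ⌊$269,673 × 200%/9⌋ = $59,927. Book value $209,746.
Year 3: ⌊$209,746 × 200%/9⌋ = $46,610. Book value $163,136.
Year 4: ⌊$163,136 × 200%/9⌋ = $36,252. Book value $126,884.

$36,252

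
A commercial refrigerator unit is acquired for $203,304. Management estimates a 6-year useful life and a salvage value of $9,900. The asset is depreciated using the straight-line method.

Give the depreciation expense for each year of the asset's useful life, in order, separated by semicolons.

Depreciable base = $203,304 − $9,900 = $193,404.
Annual expense = $193,404 / 6 = $32,234.
End of year 1: book value $171,070.
End of year 2: book value $138,836.
End of year 3: book value $106,602.
End of year 4: book value $74,368.
End of year 5: book value $42,134.
End of year 6: book value $9,900.

$32,234; $32,234; $32,234; $32,234; $32,234; $32,234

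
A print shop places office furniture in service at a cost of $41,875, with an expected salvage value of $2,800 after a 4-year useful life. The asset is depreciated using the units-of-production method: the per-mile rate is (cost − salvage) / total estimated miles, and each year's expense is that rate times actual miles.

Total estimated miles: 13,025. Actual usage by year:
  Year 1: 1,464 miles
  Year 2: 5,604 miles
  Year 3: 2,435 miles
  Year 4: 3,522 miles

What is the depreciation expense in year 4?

Depreciable base = $41,875 − $2,800 = $39,075.
Rate = $39,075 / 13,025 miles = $3 per mile.
Year 1: 1,464 × $3 = $4,392. Book value $37,483.
Year 2: 5,604 × $3 = $16,812. Book value $20,671.
Year 3: 2,435 × $3 = $7,305. Book value $13,366.
Year 4: 3,522 × $3 = $10,566. Book value $2,800.

$10,566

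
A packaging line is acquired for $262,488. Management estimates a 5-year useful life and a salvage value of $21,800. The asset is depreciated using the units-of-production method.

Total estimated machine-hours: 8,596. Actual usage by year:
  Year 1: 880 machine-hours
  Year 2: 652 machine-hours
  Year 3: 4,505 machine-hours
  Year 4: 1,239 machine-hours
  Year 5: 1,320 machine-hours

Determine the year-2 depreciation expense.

Depreciable base = $262,488 − $21,800 = $240,688.
Rate = $240,688 / 8,596 machine-hours = $28 per machine-hour.
Year 1: 880 × $28 = $24,640. Book value $237,848.
Year 2: 652 × $28 = $18,256. Book value $219,592.

$18,256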